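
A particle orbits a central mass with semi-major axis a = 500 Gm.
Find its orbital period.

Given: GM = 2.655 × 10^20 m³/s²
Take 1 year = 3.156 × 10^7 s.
a = 500 Gm = 5 × 10^11 m
GM = 2.655 × 10^20 m³/s²
a³ = 1.25 × 10^35 m³
T = 2π √(a³/GM) = 2π √((1.25 × 10^35) / (2.655 × 10^20)) = 2π × 2.16982 × 10^7 s
T = 1.36334 × 10^8 s ≈ 4.32 years

Final answer: 4.32 years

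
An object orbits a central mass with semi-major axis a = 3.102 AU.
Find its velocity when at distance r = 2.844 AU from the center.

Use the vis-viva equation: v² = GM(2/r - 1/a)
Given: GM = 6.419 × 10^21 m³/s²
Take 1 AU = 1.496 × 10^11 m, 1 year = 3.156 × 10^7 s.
a = 3.102 AU = 4.64059 × 10^11 m
r = 2.844 AU = 4.25462 × 10^11 m
GM = 6.419 × 10^21 m³/s²
2/r − 1/a = 4.70077 × 10^-12 − 2.1549 × 10^-12 = 2.54587 × 10^-12 m⁻¹
v² = GM (2/r − 1/a) = 1.63419 × 10^10 m²/s²
v = 127836 m/s ≈ 26.97 AU/year

Final answer: 26.97 AU/year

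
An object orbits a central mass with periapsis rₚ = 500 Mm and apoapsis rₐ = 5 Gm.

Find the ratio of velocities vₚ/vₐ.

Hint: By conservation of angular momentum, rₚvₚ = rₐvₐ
rₚ = 500 Mm = 5 × 10^8 m
rₐ = 5 Gm = 5 × 10^9 m
rₚvₚ = rₐvₐ  ⇒  vₚ/vₐ = rₐ/rₚ
vₚ/vₐ = (5 × 10^9) / (5 × 10^8) = 10

Final answer: vₚ/vₐ = 10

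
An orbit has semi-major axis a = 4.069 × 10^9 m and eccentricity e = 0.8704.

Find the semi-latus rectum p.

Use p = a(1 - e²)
a = 4.069 × 10^9 m
e = 0.8704,  e² = 0.757596,  1 − e² = 0.242404
p = a(1 − e²) = 4.069 × 10^9 m × 0.242404 = 9.86341 × 10^8 m ≈ 9.863 × 10^8 m

Final answer: p = 9.863 × 10^8 m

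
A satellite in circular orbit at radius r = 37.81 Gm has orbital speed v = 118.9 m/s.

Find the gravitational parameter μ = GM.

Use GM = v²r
r = 37.81 Gm = 3.781 × 10^10 m
v = 118.9 m/s
v² = 14137.2 m²/s²
GM = v²r = 14137.2 × 3.781 × 10^10 = 5.34528 × 10^14 m³/s²
GM ≈ 5.345 × 10^14 m³/s²

Final answer: GM = 5.345 × 10^14 m³/s²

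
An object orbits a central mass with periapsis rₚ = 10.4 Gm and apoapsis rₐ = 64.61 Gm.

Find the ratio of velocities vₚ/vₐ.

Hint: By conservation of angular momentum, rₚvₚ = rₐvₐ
rₚ = 10.4 Gm = 1.04 × 10^10 m
rₐ = 64.61 Gm = 6.461 × 10^10 m
rₚvₚ = rₐvₐ  ⇒  vₚ/vₐ = rₐ/rₚ
vₚ/vₐ = (6.461 × 10^10) / (1.04 × 10^10) = 6.2125

Final answer: vₚ/vₐ = 6.213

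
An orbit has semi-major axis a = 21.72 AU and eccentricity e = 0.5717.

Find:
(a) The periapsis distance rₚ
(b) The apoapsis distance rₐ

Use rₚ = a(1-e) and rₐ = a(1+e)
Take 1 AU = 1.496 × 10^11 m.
a = 21.72 AU = 3.24931 × 10^12 m
e = 0.5717:  1 − e = 0.4283,  1 + e = 1.5717
(a) rₚ = a(1 − e) = 3.24931 × 10^12 m × 0.4283 = 1.39168 × 10^12 m ≈ 9.303 AU
(b) rₐ = a(1 + e) = 3.24931 × 10^12 m × 1.5717 = 5.10694 × 10^12 m ≈ 34.14 AU

Final answer:
(a) rₚ = 9.303 AU
(b) rₐ = 34.14 AU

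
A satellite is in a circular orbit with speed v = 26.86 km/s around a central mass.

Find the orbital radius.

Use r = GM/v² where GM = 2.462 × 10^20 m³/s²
v = 26.86 km/s = 26860 m/s
GM = 2.462 × 10^20 m³/s²
v² = 7.2146 × 10^8 m²/s²
r = GM/v² = (2.462 × 10^20) / (7.2146 × 10^8) = 3.41253 × 10^11 m ≈ 3.413 × 10^11 m

Final answer: 3.413 × 10^11 m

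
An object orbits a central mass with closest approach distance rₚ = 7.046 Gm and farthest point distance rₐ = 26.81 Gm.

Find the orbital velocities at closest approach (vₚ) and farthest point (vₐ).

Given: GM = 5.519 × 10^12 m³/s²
rₚ = 7.046 Gm = 7.046 × 10^9 m
rₐ = 26.81 Gm = 2.681 × 10^10 m
GM = 5.519 × 10^12 m³/s²
a = (rₚ + rₐ)/2 = 1.6928 × 10^10 m
Vis-viva: v² = GM (2/r − 1/a)
vₚ² = 5.519 × 10^12 × (2.83849 × 10^-10 − 5.90737 × 10^-11) = 1240.53 m²/s²
vₚ = 35.2212 m/s ≈ 35.22 m/s
vₐ² = 5.519 × 10^12 × (7.4599 × 10^-11 − 5.90737 × 10^-11) = 85.6842 m²/s²
vₐ = 9.25657 m/s ≈ 9.257 m/s

Final answer: vₚ = 35.22 m/s, vₐ = 9.257 m/s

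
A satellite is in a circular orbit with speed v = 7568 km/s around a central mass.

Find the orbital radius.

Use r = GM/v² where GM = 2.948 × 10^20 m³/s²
v = 7568 km/s = 7.568 × 10^6 m/s
GM = 2.948 × 10^20 m³/s²
v² = 5.72746 × 10^13 m²/s²
r = GM/v² = (2.948 × 10^20) / (5.72746 × 10^13) = 5.14713 × 10^6 m ≈ 5.147 Mm

Final answer: 5.147 Mm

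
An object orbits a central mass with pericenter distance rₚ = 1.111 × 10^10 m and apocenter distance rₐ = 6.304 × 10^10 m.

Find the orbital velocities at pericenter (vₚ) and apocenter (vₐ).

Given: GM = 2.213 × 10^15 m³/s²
rₚ = 1.111 × 10^10 m
rₐ = 6.304 × 10^10 m
GM = 2.213 × 10^15 m³/s²
a = (rₚ + rₐ)/2 = 3.7075 × 10^10 m
Vis-viva: v² = GM (2/r − 1/a)
vₚ² = 2.213 × 10^15 × (1.80018 × 10^-10 − 2.69724 × 10^-11) = 338690 m²/s²
vₚ = 581.971 m/s ≈ 582 m/s
vₐ² = 2.213 × 10^15 × (3.17259 × 10^-11 − 2.69724 × 10^-11) = 10519.6 m²/s²
vₐ = 102.565 m/s ≈ 102.6 m/s

Final answer: vₚ = 582 m/s, vₐ = 102.6 m/s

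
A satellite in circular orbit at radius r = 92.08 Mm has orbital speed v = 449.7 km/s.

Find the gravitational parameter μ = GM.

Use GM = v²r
r = 92.08 Mm = 9.208 × 10^7 m
v = 449.7 km/s = 449700 m/s
v² = 2.0223 × 10^11 m²/s²
GM = v²r = 2.0223 × 10^11 × 9.208 × 10^7 = 1.86213 × 10^19 m³/s²
GM ≈ 1.862 × 10^19 m³/s²

Final answer: GM = 1.862 × 10^19 m³/s²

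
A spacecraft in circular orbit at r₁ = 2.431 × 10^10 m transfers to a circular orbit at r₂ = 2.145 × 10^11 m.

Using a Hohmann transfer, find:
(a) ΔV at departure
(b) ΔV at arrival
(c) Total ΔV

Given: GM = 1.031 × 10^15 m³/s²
r₁ = 2.431 × 10^10 m
r₂ = 2.145 × 10^11 m
GM = 1.031 × 10^15 m³/s²
Transfer ellipse: a_t = (r₁ + r₂)/2 = 1.19405 × 10^11 m
Circular speed at r₁: v₁ = √(GM/r₁) = 205.938 m/s
Transfer speed at r₁ (periapsis): v₁ₜ = √(GM(2/r₁ − 1/a_t)) = 276.019 m/s
(a) ΔV₁ = v₁ₜ − v₁ = 70.081 m/s ≈ 70.08 m/s
Circular speed at r₂: v₂ = √(GM/r₂) = 69.3291 m/s
Transfer speed at r₂ (apoapsis): v₂ₜ = √(GM(2/r₂ − 1/a_t)) = 31.2822 m/s
(b) ΔV₂ = v₂ − v₂ₜ = 38.0469 m/s ≈ 38.05 m/s
(c) ΔV_total = ΔV₁ + ΔV₂ = 108.128 m/s ≈ 108.1 m/s

Final answer:
(a) ΔV₁ = 70.08 m/s
(b) ΔV₂ = 38.05 m/s
(c) ΔV_total = 108.1 m/s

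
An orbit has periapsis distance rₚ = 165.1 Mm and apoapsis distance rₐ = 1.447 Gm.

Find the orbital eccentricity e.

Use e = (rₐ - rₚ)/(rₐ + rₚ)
rₚ = 165.1 Mm = 1.651 × 10^8 m
rₐ = 1.447 Gm = 1.447 × 10^9 m
rₐ − rₚ = 1.2819 × 10^9 m
rₐ + rₚ = 1.6121 × 10^9 m
e = (rₐ − rₚ)/(rₐ + rₚ) = 0.795174

Final answer: e = 0.7952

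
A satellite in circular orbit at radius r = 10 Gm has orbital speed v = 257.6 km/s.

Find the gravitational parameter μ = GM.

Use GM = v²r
r = 10 Gm = 1 × 10^10 m
v = 257.6 km/s = 257600 m/s
v² = 6.63578 × 10^10 m²/s²
GM = v²r = 6.63578 × 10^10 × 1 × 10^10 = 6.63578 × 10^20 m³/s²
GM ≈ 6.636 × 10^20 m³/s²

Final answer: GM = 6.636 × 10^20 m³/s²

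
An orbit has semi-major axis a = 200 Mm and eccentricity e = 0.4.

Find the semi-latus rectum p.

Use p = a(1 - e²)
a = 200 Mm = 2 × 10^8 m
e = 0.4,  e² = 0.16,  1 − e² = 0.84
p = a(1 − e²) = 2 × 10^8 m × 0.84 = 1.68 × 10^8 m ≈ 168 Mm

Final answer: p = 168 Mm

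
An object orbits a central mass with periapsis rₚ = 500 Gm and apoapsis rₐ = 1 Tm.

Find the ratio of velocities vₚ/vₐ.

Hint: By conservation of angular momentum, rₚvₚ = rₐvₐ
rₚ = 500 Gm = 5 × 10^11 m
rₐ = 1 Tm = 1 × 10^12 m
rₚvₚ = rₐvₐ  ⇒  vₚ/vₐ = rₐ/rₚ
vₚ/vₐ = (1 × 10^12) / (5 × 10^11) = 2

Final answer: vₚ/vₐ = 2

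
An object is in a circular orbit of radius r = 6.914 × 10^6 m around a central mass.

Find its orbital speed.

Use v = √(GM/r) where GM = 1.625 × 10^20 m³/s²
r = 6.914 × 10^6 m
GM = 1.625 × 10^20 m³/s²
GM/r = (1.625 × 10^20) / (6.914 × 10^6) = 2.3503 × 10^13 m²/s²
v = √(GM/r) = 4.84799 × 10^6 m/s ≈ 4848 km/s

Final answer: 4848 km/s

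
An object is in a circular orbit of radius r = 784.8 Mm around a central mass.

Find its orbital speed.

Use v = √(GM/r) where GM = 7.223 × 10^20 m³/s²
r = 784.8 Mm = 7.848 × 10^8 m
GM = 7.223 × 10^20 m³/s²
GM/r = (7.223 × 10^20) / (7.848 × 10^8) = 9.20362 × 10^11 m²/s²
v = √(GM/r) = 959355 m/s ≈ 959.4 km/s

Final answer: 959.4 km/s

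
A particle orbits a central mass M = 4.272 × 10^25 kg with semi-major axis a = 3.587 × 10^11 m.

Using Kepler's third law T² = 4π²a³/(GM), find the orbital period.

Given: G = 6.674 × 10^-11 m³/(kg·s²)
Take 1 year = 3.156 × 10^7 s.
M = 4.272 × 10^25 kg
GM = G × M = 6.674 × 10^-11 × 4.272 × 10^25 = 2.85113 × 10^15 m³/s²
a = 3.587 × 10^11 m
a³ = 4.61524 × 10^34 m³
T = 2π √(a³/GM) = 2π √((4.61524 × 10^34) / (2.85113 × 10^15)) = 2π × 4.02335 × 10^9 s
T = 2.52795 × 10^10 s ≈ 801 years

Final answer: 801 years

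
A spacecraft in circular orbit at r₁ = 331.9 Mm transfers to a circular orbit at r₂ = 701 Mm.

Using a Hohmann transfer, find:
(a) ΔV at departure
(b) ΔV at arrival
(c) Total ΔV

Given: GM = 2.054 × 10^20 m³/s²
r₁ = 331.9 Mm = 3.319 × 10^8 m
r₂ = 701 Mm = 7.01 × 10^8 m
GM = 2.054 × 10^20 m³/s²
Transfer ellipse: a_t = (r₁ + r₂)/2 = 5.1645 × 10^8 m
Circular speed at r₁: v₁ = √(GM/r₁) = 786677 m/s
Transfer speed at r₁ (periapsis): v₁ₜ = √(GM(2/r₁ − 1/a_t)) = 916519 m/s
(a) ΔV₁ = v₁ₜ − v₁ = 129842 m/s ≈ 129.8 km/s
Circular speed at r₂: v₂ = √(GM/r₂) = 541304 m/s
Transfer speed at r₂ (apoapsis): v₂ₜ = √(GM(2/r₂ − 1/a_t)) = 433941 m/s
(b) ΔV₂ = v₂ − v₂ₜ = 107363 m/s ≈ 107.4 km/s
(c) ΔV_total = ΔV₁ + ΔV₂ = 237205 m/s ≈ 237.2 km/s

Final answer:
(a) ΔV₁ = 129.8 km/s
(b) ΔV₂ = 107.4 km/s
(c) ΔV_total = 237.2 km/s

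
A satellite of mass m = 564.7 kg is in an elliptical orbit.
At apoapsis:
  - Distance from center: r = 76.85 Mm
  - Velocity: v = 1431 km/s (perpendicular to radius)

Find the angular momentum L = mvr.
r = 76.85 Mm = 7.685 × 10^7 m
v = 1431 km/s = 1.431 × 10^6 m/s
vr = 1.431 × 10^6 × 7.685 × 10^7 = 1.09972 × 10^14 m²/s
L = m × vr = 564.7 × 1.09972 × 10^14 = 6.21014 × 10^16 kg·m²/s ≈ 6.21 × 10^16 kg·m²/s

Final answer: L = 6.21 × 10^16 kg·m²/s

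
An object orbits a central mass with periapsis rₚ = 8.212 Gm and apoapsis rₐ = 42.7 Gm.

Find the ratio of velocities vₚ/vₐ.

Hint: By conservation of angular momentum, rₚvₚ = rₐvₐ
rₚ = 8.212 Gm = 8.212 × 10^9 m
rₐ = 42.7 Gm = 4.27 × 10^10 m
rₚvₚ = rₐvₐ  ⇒  vₚ/vₐ = rₐ/rₚ
vₚ/vₐ = (4.27 × 10^10) / (8.212 × 10^9) = 5.19971

Final answer: vₚ/vₐ = 5.2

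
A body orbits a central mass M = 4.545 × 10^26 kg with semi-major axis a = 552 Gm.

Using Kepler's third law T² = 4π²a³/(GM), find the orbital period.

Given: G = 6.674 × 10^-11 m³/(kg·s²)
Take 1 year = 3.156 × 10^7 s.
M = 4.545 × 10^26 kg
GM = G × M = 6.674 × 10^-11 × 4.545 × 10^26 = 3.03333 × 10^16 m³/s²
a = 552 Gm = 5.52 × 10^11 m
a³ = 1.68197 × 10^35 m³
T = 2π √(a³/GM) = 2π √((1.68197 × 10^35) / (3.03333 × 10^16)) = 2π × 2.35477 × 10^9 s
T = 1.47955 × 10^10 s ≈ 468.8 years

Final answer: 468.8 years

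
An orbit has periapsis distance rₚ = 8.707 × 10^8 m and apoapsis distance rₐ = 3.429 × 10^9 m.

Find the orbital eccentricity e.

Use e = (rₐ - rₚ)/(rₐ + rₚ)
rₚ = 8.707 × 10^8 m
rₐ = 3.429 × 10^9 m
rₐ − rₚ = 2.5583 × 10^9 m
rₐ + rₚ = 4.2997 × 10^9 m
e = (rₐ − rₚ)/(rₐ + rₚ) = 0.594995

Final answer: e = 0.595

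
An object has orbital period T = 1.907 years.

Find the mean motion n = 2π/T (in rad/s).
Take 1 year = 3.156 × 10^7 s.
T = 1.907 years = 6.01849 × 10^7 s
n = 2π / (6.01849 × 10^7 s) = 1.04398 × 10^-7 rad/s ≈ 1.044 × 10^-7 rad/s

Final answer: n = 1.044 × 10^-7 rad/s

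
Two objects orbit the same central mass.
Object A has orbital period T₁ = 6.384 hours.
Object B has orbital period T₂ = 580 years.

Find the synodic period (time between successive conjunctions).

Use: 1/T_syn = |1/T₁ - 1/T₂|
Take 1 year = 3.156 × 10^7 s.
T₁ = 6.384 hours = 22982.4 s
T₂ = 580 years = 1.83048 × 10^10 s
1/T₁ = 4.35116 × 10^-5 s⁻¹
1/T₂ = 5.46305 × 10^-11 s⁻¹
|1/T₁ − 1/T₂| = 4.35115 × 10^-5 s⁻¹
T_syn = 1 / |1/T₁ − 1/T₂| = 22982.4 s ≈ 6.384 hours

Final answer: T_syn = 6.384 hours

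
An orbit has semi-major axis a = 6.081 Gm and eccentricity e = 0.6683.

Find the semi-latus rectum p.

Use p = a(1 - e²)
a = 6.081 Gm = 6.081 × 10^9 m
e = 0.6683,  e² = 0.446625,  1 − e² = 0.553375
p = a(1 − e²) = 6.081 × 10^9 m × 0.553375 = 3.36507 × 10^9 m ≈ 3.365 Gm

Final answer: p = 3.365 Gm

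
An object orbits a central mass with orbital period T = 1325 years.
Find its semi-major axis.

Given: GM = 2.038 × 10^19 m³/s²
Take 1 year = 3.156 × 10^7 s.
T = 1325 years = 4.1817 × 10^10 s
GM = 2.038 × 10^19 m³/s²
Kepler's third law: a³ = GM T² / (4π²)
T² = 1.74866 × 10^21 s²
a³ = (2.038 × 10^19) × (1.74866 × 10^21) / (4π²) = 9.02714 × 10^38 m³
a = (a³)^(1/3) = 9.66459 × 10^12 m ≈ 9.665 Tm

Final answer: 9.665 Tm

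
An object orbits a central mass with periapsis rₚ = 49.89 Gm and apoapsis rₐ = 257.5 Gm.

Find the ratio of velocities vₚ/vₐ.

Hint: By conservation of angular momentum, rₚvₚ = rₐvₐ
rₚ = 49.89 Gm = 4.989 × 10^10 m
rₐ = 257.5 Gm = 2.575 × 10^11 m
rₚvₚ = rₐvₐ  ⇒  vₚ/vₐ = rₐ/rₚ
vₚ/vₐ = (2.575 × 10^11) / (4.989 × 10^10) = 5.16135

Final answer: vₚ/vₐ = 5.161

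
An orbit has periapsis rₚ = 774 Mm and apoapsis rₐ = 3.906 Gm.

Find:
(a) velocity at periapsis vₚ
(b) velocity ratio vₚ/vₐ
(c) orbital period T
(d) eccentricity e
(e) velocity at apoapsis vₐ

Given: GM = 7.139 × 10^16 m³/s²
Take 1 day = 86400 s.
rₚ = 774 Mm = 7.74 × 10^8 m
rₐ = 3.906 Gm = 3.906 × 10^9 m
GM = 7.139 × 10^16 m³/s²
a = (rₚ + rₐ)/2 = 2.34 × 10^9 m
e = (rₐ − rₚ)/(rₐ + rₚ) = (3.132 × 10^9) / (4.68 × 10^9) = 0.669231
(a) vₚ² = GM (2/rₚ − 1/a) = 7.139 × 10^16 × (2.58398 × 10^-9 − 4.2735 × 10^-10) = 1.53962 × 10^8 m²/s²;  vₚ = 12408.1 m/s ≈ 12.41 km/s
(b) vₚ/vₐ = rₐ/rₚ (angular momentum) = (3.906 × 10^9) / (7.74 × 10^8) = 5.04651 ≈ 5.047
(c) a³ = 1.28129 × 10^28 m³;  T = 2π √(a³/GM) = 2π × 423648 s = 2.66186 × 10^6 s ≈ 30.81 days
(d) e = 0.669231 ≈ 0.6692
(e) vₐ² = GM (2/rₐ − 1/a) = 7.139 × 10^16 × (5.12033 × 10^-10 − 4.2735 × 10^-10) = 6.04547 × 10^6 m²/s²;  vₐ = 2458.75 m/s ≈ 2.459 km/s

Final answer:
(a) velocity at periapsis vₚ = 12.41 km/s
(b) velocity ratio vₚ/vₐ = 5.047
(c) orbital period T = 30.81 days
(d) eccentricity e = 0.6692
(e) velocity at apoapsis vₐ = 2.459 km/s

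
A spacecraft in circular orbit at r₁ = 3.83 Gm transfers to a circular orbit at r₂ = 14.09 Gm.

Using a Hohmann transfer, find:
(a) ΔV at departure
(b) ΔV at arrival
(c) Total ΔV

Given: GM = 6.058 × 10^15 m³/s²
r₁ = 3.83 Gm = 3.83 × 10^9 m
r₂ = 14.09 Gm = 1.409 × 10^10 m
GM = 6.058 × 10^15 m³/s²
Transfer ellipse: a_t = (r₁ + r₂)/2 = 8.96 × 10^9 m
Circular speed at r₁: v₁ = √(GM/r₁) = 1257.67 m/s
Transfer speed at r₁ (periapsis): v₁ₜ = √(GM(2/r₁ − 1/a_t)) = 1577.13 m/s
(a) ΔV₁ = v₁ₜ − v₁ = 319.461 m/s ≈ 319.5 m/s
Circular speed at r₂: v₂ = √(GM/r₂) = 655.706 m/s
Transfer speed at r₂ (apoapsis): v₂ₜ = √(GM(2/r₂ − 1/a_t)) = 428.701 m/s
(b) ΔV₂ = v₂ − v₂ₜ = 227.005 m/s ≈ 227 m/s
(c) ΔV_total = ΔV₁ + ΔV₂ = 546.466 m/s ≈ 546.5 m/s

Final answer:
(a) ΔV₁ = 319.5 m/s
(b) ΔV₂ = 227 m/s
(c) ΔV_total = 546.5 m/s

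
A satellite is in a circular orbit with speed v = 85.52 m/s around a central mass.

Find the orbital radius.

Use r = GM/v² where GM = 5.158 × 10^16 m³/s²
v = 85.52 m/s
GM = 5.158 × 10^16 m³/s²
v² = 7313.67 m²/s²
r = GM/v² = (5.158 × 10^16) / 7313.67 = 7.05255 × 10^12 m ≈ 7.053 × 10^12 m

Final answer: 7.053 × 10^12 m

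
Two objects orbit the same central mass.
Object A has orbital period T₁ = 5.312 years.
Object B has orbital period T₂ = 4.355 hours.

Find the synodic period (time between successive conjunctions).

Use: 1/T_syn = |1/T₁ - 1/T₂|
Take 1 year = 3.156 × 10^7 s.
T₁ = 5.312 years = 1.67647 × 10^8 s
T₂ = 4.355 hours = 15678 s
1/T₁ = 5.96492 × 10^-9 s⁻¹
1/T₂ = 6.37836 × 10^-5 s⁻¹
|1/T₁ − 1/T₂| = 6.37777 × 10^-5 s⁻¹
T_syn = 1 / |1/T₁ − 1/T₂| = 15679.5 s ≈ 4.355 hours

Final answer: T_syn = 4.355 hours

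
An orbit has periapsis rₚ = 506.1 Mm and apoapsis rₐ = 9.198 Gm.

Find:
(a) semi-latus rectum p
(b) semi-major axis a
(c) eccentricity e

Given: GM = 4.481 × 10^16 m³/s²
rₚ = 506.1 Mm = 5.061 × 10^8 m
rₐ = 9.198 Gm = 9.198 × 10^9 m
GM = 4.481 × 10^16 m³/s²
a = (rₚ + rₐ)/2 = 4.85205 × 10^9 m
e = (rₐ − rₚ)/(rₐ + rₚ) = (8.6919 × 10^9) / (9.7041 × 10^9) = 0.895694
(a) 1 − e² = 0.197733;  p = a(1 − e²) = 4.85205 × 10^9 × 0.197733 = 9.59411 × 10^8 m ≈ 959.4 Mm
(b) a = 4.85205 × 10^9 m ≈ 4.852 Gm
(c) e = 0.895694 ≈ 0.8957

Final answer:
(a) semi-latus rectum p = 959.4 Mm
(b) semi-major axis a = 4.852 Gm
(c) eccentricity e = 0.8957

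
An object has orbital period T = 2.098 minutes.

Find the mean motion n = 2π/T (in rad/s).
T = 2.098 minutes = 125.88 s
n = 2π / 125.88 s = 0.0499141 rad/s ≈ 0.04991 rad/s

Final answer: n = 0.04991 rad/s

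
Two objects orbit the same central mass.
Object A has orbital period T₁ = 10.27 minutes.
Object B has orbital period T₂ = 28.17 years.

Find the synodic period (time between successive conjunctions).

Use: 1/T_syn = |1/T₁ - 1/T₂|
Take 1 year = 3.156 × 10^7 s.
T₁ = 10.27 minutes = 616.2 s
T₂ = 28.17 years = 8.89045 × 10^8 s
1/T₁ = 0.00162285 s⁻¹
1/T₂ = 1.1248 × 10^-9 s⁻¹
|1/T₁ − 1/T₂| = 0.00162285 s⁻¹
T_syn = 1 / |1/T₁ − 1/T₂| = 616.2 s ≈ 10.27 minutes

Final answer: T_syn = 10.27 minutes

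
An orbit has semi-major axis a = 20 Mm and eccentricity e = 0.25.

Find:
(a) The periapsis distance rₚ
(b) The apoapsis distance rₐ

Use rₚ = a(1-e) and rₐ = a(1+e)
a = 20 Mm = 2 × 10^7 m
e = 0.25:  1 − e = 0.75,  1 + e = 1.25
(a) rₚ = a(1 − e) = 2 × 10^7 m × 0.75 = 1.5 × 10^7 m ≈ 15 Mm
(b) rₐ = a(1 + e) = 2 × 10^7 m × 1.25 = 2.5 × 10^7 m ≈ 25 Mm

Final answer:
(a) rₚ = 15 Mm
(b) rₐ = 25 Mm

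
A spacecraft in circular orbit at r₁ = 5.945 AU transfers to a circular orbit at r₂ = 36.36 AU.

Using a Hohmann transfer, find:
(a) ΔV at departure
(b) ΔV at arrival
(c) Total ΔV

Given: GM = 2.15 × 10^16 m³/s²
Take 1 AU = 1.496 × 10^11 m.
r₁ = 5.945 AU = 8.89372 × 10^11 m
r₂ = 36.36 AU = 5.43946 × 10^12 m
GM = 2.15 × 10^16 m³/s²
Transfer ellipse: a_t = (r₁ + r₂)/2 = 3.16441 × 10^12 m
Circular speed at r₁: v₁ = √(GM/r₁) = 155.481 m/s
Transfer speed at r₁ (periapsis): v₁ₜ = √(GM(2/r₁ − 1/a_t)) = 203.849 m/s
(a) ΔV₁ = v₁ₜ − v₁ = 48.3679 m/s ≈ 48.37 m/s
Circular speed at r₂: v₂ = √(GM/r₂) = 62.8697 m/s
Transfer speed at r₂ (apoapsis): v₂ₜ = √(GM(2/r₂ − 1/a_t)) = 33.3301 m/s
(b) ΔV₂ = v₂ − v₂ₜ = 29.5396 m/s ≈ 29.54 m/s
(c) ΔV_total = ΔV₁ + ΔV₂ = 77.9076 m/s ≈ 77.91 m/s

Final answer:
(a) ΔV₁ = 48.37 m/s
(b) ΔV₂ = 29.54 m/s
(c) ΔV_total = 77.91 m/s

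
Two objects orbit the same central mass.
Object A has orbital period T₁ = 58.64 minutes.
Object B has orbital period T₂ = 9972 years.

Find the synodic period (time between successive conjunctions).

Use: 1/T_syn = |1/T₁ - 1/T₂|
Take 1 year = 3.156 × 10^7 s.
T₁ = 58.64 minutes = 3518.4 s
T₂ = 9972 years = 3.14716 × 10^11 s
1/T₁ = 0.00028422 s⁻¹
1/T₂ = 3.17746 × 10^-12 s⁻¹
|1/T₁ − 1/T₂| = 0.00028422 s⁻¹
T_syn = 1 / |1/T₁ − 1/T₂| = 3518.4 s ≈ 58.64 minutes

Final answer: T_syn = 58.64 minutes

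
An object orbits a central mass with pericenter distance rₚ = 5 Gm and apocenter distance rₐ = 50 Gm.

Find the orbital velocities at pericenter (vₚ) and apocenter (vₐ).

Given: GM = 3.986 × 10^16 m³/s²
rₚ = 5 Gm = 5 × 10^9 m
rₐ = 50 Gm = 5 × 10^10 m
GM = 3.986 × 10^16 m³/s²
a = (rₚ + rₐ)/2 = 2.75 × 10^10 m
Vis-viva: v² = GM (2/r − 1/a)
vₚ² = 3.986 × 10^16 × (4 × 10^-10 − 3.63636 × 10^-11) = 1.44945 × 10^7 m²/s²
vₚ = 3807.17 m/s ≈ 3.807 km/s
vₐ² = 3.986 × 10^16 × (4 × 10^-11 − 3.63636 × 10^-11) = 144945 m²/s²
vₐ = 380.717 m/s ≈ 380.7 m/s

Final answer: vₚ = 3.807 km/s, vₐ = 380.7 m/s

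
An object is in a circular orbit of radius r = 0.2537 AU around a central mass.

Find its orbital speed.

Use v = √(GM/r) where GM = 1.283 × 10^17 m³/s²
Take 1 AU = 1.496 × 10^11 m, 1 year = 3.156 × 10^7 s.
r = 0.2537 AU = 3.79535 × 10^10 m
GM = 1.283 × 10^17 m³/s²
GM/r = (1.283 × 10^17) / (3.79535 × 10^10) = 3.38045 × 10^6 m²/s²
v = √(GM/r) = 1838.6 m/s ≈ 0.3879 AU/year

Final answer: 0.3879 AU/year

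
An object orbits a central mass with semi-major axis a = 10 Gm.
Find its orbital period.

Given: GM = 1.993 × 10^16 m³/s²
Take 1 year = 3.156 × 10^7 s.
a = 10 Gm = 1 × 10^10 m
GM = 1.993 × 10^16 m³/s²
a³ = 1 × 10^30 m³
T = 2π √(a³/GM) = 2π √((1 × 10^30) / (1.993 × 10^16)) = 2π × 7.08347 × 10^6 s
T = 4.45068 × 10^7 s ≈ 1.41 years

Final answer: 1.41 years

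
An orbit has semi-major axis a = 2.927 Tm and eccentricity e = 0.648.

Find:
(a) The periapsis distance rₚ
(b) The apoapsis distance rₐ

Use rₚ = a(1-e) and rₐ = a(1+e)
a = 2.927 Tm = 2.927 × 10^12 m
e = 0.648:  1 − e = 0.352,  1 + e = 1.648
(a) rₚ = a(1 − e) = 2.927 × 10^12 m × 0.352 = 1.0303 × 10^12 m ≈ 1.03 Tm
(b) rₐ = a(1 + e) = 2.927 × 10^12 m × 1.648 = 4.8237 × 10^12 m ≈ 4.824 Tm

Final answer:
(a) rₚ = 1.03 Tm
(b) rₐ = 4.824 Tm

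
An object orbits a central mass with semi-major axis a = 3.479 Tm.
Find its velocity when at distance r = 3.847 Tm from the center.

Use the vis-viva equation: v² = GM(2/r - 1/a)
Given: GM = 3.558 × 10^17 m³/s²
a = 3.479 Tm = 3.479 × 10^12 m
r = 3.847 Tm = 3.847 × 10^12 m
GM = 3.558 × 10^17 m³/s²
2/r − 1/a = 5.19886 × 10^-13 − 2.87439 × 10^-13 = 2.32447 × 10^-13 m⁻¹
v² = GM (2/r − 1/a) = 82704.5 m²/s²
v = 287.584 m/s ≈ 287.6 m/s

Final answer: 287.6 m/s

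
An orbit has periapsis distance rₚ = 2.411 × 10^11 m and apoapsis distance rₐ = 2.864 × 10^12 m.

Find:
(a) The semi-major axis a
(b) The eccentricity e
rₚ = 2.411 × 10^11 m
rₐ = 2.864 × 10^12 m
(a) a = (rₚ + rₐ)/2 = 1.55255 × 10^12 m ≈ 1.553 × 10^12 m
(b) e = (rₐ − rₚ)/(rₐ + rₚ) = (2.6229 × 10^12) / (3.1051 × 10^12) = 0.844707

Final answer:
(a) a = 1.553 × 10^12 m
(b) e = 0.8447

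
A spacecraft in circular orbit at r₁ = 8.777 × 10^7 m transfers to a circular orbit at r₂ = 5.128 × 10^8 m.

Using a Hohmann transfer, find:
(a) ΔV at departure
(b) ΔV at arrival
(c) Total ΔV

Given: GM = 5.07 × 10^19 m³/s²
r₁ = 8.777 × 10^7 m
r₂ = 5.128 × 10^8 m
GM = 5.07 × 10^19 m³/s²
Transfer ellipse: a_t = (r₁ + r₂)/2 = 3.00285 × 10^8 m
Circular speed at r₁: v₁ = √(GM/r₁) = 760030 m/s
Transfer speed at r₁ (periapsis): v₁ₜ = √(GM(2/r₁ − 1/a_t)) = 993203 m/s
(a) ΔV₁ = v₁ₜ − v₁ = 233173 m/s ≈ 233.2 km/s
Circular speed at r₂: v₂ = √(GM/r₂) = 314434 m/s
Transfer speed at r₂ (apoapsis): v₂ₜ = √(GM(2/r₂ − 1/a_t)) = 169995 m/s
(b) ΔV₂ = v₂ − v₂ₜ = 144439 m/s ≈ 144.4 km/s
(c) ΔV_total = ΔV₁ + ΔV₂ = 377612 m/s ≈ 377.6 km/s

Final answer:
(a) ΔV₁ = 233.2 km/s
(b) ΔV₂ = 144.4 km/s
(c) ΔV_total = 377.6 km/s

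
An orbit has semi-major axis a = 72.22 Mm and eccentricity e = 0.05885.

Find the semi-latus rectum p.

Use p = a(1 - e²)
a = 72.22 Mm = 7.222 × 10^7 m
e = 0.05885,  e² = 0.00346332,  1 − e² = 0.996537
p = a(1 − e²) = 7.222 × 10^7 m × 0.996537 = 7.19699 × 10^7 m ≈ 71.97 Mm

Final answer: p = 71.97 Mm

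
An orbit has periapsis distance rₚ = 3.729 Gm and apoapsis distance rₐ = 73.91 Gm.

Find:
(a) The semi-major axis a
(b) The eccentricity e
rₚ = 3.729 Gm = 3.729 × 10^9 m
rₐ = 73.91 Gm = 7.391 × 10^10 m
(a) a = (rₚ + rₐ)/2 = 3.88195 × 10^10 m ≈ 38.82 Gm
(b) e = (rₐ − rₚ)/(rₐ + rₚ) = (7.0181 × 10^10) / (7.7639 × 10^10) = 0.90394

Final answer:
(a) a = 38.82 Gm
(b) e = 0.9039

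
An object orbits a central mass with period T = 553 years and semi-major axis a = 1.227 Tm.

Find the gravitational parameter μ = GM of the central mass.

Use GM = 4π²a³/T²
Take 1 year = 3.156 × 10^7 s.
T = 553 years = 1.74527 × 10^10 s
a = 1.227 Tm = 1.227 × 10^12 m
a³ = 1.84728 × 10^36 m³
T² = 3.04596 × 10^20 s²
GM = 4π² × (1.84728 × 10^36) / (3.04596 × 10^20) = 2.39425 × 10^17 m³/s²
GM ≈ 2.394 × 10^17 m³/s²

Final answer: GM = 2.394 × 10^17 m³/s²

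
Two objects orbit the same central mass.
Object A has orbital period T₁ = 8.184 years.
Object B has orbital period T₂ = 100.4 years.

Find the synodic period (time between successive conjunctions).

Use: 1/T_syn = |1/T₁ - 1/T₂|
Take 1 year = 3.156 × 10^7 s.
T₁ = 8.184 years = 2.58287 × 10^8 s
T₂ = 100.4 years = 3.16862 × 10^9 s
1/T₁ = 3.87166 × 10^-9 s⁻¹
1/T₂ = 3.15594 × 10^-10 s⁻¹
|1/T₁ − 1/T₂| = 3.55607 × 10^-9 s⁻¹
T_syn = 1 / |1/T₁ − 1/T₂| = 2.8121 × 10^8 s ≈ 8.91 years

Final answer: T_syn = 8.91 years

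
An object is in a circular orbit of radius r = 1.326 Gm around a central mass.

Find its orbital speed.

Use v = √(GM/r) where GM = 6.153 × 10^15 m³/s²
r = 1.326 Gm = 1.326 × 10^9 m
GM = 6.153 × 10^15 m³/s²
GM/r = (6.153 × 10^15) / (1.326 × 10^9) = 4.64027 × 10^6 m²/s²
v = √(GM/r) = 2154.13 m/s ≈ 2.154 km/s

Final answer: 2.154 km/s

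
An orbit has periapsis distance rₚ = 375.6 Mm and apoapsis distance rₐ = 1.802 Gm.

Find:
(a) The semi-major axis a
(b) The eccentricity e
rₚ = 375.6 Mm = 3.756 × 10^8 m
rₐ = 1.802 Gm = 1.802 × 10^9 m
(a) a = (rₚ + rₐ)/2 = 1.0888 × 10^9 m ≈ 1.089 Gm
(b) e = (rₐ − rₚ)/(rₐ + rₚ) = (1.4264 × 10^9) / (2.1776 × 10^9) = 0.655033

Final answer:
(a) a = 1.089 Gm
(b) e = 0.655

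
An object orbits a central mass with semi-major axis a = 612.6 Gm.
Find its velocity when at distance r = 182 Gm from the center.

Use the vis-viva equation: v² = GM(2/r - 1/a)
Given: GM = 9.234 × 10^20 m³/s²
a = 612.6 Gm = 6.126 × 10^11 m
r = 182 Gm = 1.82 × 10^11 m
GM = 9.234 × 10^20 m³/s²
2/r − 1/a = 1.0989 × 10^-11 − 1.63239 × 10^-12 = 9.35662 × 10^-12 m⁻¹
v² = GM (2/r − 1/a) = 8.63991 × 10^9 m²/s²
v = 92951.1 m/s ≈ 92.95 km/s

Final answer: 92.95 km/s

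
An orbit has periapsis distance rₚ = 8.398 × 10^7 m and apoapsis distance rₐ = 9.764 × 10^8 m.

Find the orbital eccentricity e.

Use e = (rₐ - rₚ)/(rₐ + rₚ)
rₚ = 8.398 × 10^7 m
rₐ = 9.764 × 10^8 m
rₐ − rₚ = 8.9242 × 10^8 m
rₐ + rₚ = 1.06038 × 10^9 m
e = (rₐ − rₚ)/(rₐ + rₚ) = 0.841604

Final answer: e = 0.8416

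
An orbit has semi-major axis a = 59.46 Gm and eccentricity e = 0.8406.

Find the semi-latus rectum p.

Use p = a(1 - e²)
a = 59.46 Gm = 5.946 × 10^10 m
e = 0.8406,  e² = 0.706608,  1 − e² = 0.293392
p = a(1 − e²) = 5.946 × 10^10 m × 0.293392 = 1.74451 × 10^10 m ≈ 17.45 Gm

Final answer: p = 17.45 Gm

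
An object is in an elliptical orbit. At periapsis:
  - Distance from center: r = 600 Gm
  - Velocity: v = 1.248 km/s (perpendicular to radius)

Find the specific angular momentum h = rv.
r = 600 Gm = 6 × 10^11 m
v = 1.248 km/s = 1248 m/s
h = rv = 6 × 10^11 × 1248 = 7.488 × 10^14 m²/s ≈ 7.488 × 10^14 m²/s

Final answer: h = 7.488 × 10^14 m²/s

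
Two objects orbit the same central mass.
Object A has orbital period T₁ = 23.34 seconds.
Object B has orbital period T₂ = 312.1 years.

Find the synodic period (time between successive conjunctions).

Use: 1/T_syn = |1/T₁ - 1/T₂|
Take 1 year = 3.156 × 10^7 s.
T₁ = 23.34 seconds
T₂ = 312.1 years = 9.84988 × 10^9 s
1/T₁ = 0.0428449 s⁻¹
1/T₂ = 1.01524 × 10^-10 s⁻¹
|1/T₁ − 1/T₂| = 0.0428449 s⁻¹
T_syn = 1 / |1/T₁ − 1/T₂| = 23.34 s ≈ 23.34 seconds

Final answer: T_syn = 23.34 seconds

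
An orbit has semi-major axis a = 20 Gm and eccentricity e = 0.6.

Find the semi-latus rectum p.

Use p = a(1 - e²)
a = 20 Gm = 2 × 10^10 m
e = 0.6,  e² = 0.36,  1 − e² = 0.64
p = a(1 − e²) = 2 × 10^10 m × 0.64 = 1.28 × 10^10 m ≈ 12.8 Gm

Final answer: p = 12.8 Gm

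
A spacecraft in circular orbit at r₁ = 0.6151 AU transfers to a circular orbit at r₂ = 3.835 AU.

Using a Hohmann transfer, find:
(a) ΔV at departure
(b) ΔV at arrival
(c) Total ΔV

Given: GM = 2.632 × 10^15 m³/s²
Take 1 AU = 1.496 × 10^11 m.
r₁ = 0.6151 AU = 9.2019 × 10^10 m
r₂ = 3.835 AU = 5.73716 × 10^11 m
GM = 2.632 × 10^15 m³/s²
Transfer ellipse: a_t = (r₁ + r₂)/2 = 3.32867 × 10^11 m
Circular speed at r₁: v₁ = √(GM/r₁) = 169.124 m/s
Transfer speed at r₁ (periapsis): v₁ₜ = √(GM(2/r₁ − 1/a_t)) = 222.033 m/s
(a) ΔV₁ = v₁ₜ − v₁ = 52.9091 m/s ≈ 52.91 m/s
Circular speed at r₂: v₂ = √(GM/r₂) = 67.7321 m/s
Transfer speed at r₂ (apoapsis): v₂ₜ = √(GM(2/r₂ − 1/a_t)) = 35.6121 m/s
(b) ΔV₂ = v₂ − v₂ₜ = 32.12 m/s ≈ 32.12 m/s
(c) ΔV_total = ΔV₁ + ΔV₂ = 85.0291 m/s ≈ 85.03 m/s

Final answer:
(a) ΔV₁ = 52.91 m/s
(b) ΔV₂ = 32.12 m/s
(c) ΔV_total = 85.03 m/s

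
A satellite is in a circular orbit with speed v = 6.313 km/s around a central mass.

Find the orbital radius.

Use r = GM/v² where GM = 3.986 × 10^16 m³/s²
v = 6.313 km/s = 6313 m/s
GM = 3.986 × 10^16 m³/s²
v² = 3.9854 × 10^7 m²/s²
r = GM/v² = (3.986 × 10^16) / (3.9854 × 10^7) = 1.00015 × 10^9 m ≈ 1 Gm

Final answer: 1 Gm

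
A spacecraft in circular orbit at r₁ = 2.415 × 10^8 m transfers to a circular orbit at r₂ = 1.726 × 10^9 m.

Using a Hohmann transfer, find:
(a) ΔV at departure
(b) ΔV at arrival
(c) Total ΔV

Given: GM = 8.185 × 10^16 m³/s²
r₁ = 2.415 × 10^8 m
r₂ = 1.726 × 10^9 m
GM = 8.185 × 10^16 m³/s²
Transfer ellipse: a_t = (r₁ + r₂)/2 = 9.8375 × 10^8 m
Circular speed at r₁: v₁ = √(GM/r₁) = 18409.9 m/s
Transfer speed at r₁ (periapsis): v₁ₜ = √(GM(2/r₁ − 1/a_t)) = 24385.3 m/s
(a) ΔV₁ = v₁ₜ − v₁ = 5975.47 m/s ≈ 5.975 km/s
Circular speed at r₂: v₂ = √(GM/r₂) = 6886.35 m/s
Transfer speed at r₂ (apoapsis): v₂ₜ = √(GM(2/r₂ − 1/a_t)) = 3411.97 m/s
(b) ΔV₂ = v₂ − v₂ₜ = 3474.38 m/s ≈ 3.474 km/s
(c) ΔV_total = ΔV₁ + ΔV₂ = 9449.84 m/s ≈ 9.45 km/s

Final answer:
(a) ΔV₁ = 5.975 km/s
(b) ΔV₂ = 3.474 km/s
(c) ΔV_total = 9.45 km/s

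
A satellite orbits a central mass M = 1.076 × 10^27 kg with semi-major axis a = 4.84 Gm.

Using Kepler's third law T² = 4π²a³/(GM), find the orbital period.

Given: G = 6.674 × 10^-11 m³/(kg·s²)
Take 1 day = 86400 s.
M = 1.076 × 10^27 kg
GM = G × M = 6.674 × 10^-11 × 1.076 × 10^27 = 7.18122 × 10^16 m³/s²
a = 4.84 Gm = 4.84 × 10^9 m
a³ = 1.1338 × 10^29 m³
T = 2π √(a³/GM) = 2π √((1.1338 × 10^29) / (7.18122 × 10^16)) = 2π × 1.25652 × 10^6 s
T = 7.89494 × 10^6 s ≈ 91.38 days

Final answer: 91.38 days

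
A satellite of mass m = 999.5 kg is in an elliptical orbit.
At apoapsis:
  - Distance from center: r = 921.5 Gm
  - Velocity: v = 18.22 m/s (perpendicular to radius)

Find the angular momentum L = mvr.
r = 921.5 Gm = 9.215 × 10^11 m
v = 18.22 m/s
vr = 18.22 × 9.215 × 10^11 = 1.67897 × 10^13 m²/s
L = m × vr = 999.5 × 1.67897 × 10^13 = 1.67813 × 10^16 kg·m²/s ≈ 1.678 × 10^16 kg·m²/s

Final answer: L = 1.678 × 10^16 kg·m²/s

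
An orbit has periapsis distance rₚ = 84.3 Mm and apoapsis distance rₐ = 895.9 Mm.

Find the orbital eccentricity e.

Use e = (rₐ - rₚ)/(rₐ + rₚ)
rₚ = 84.3 Mm = 8.43 × 10^7 m
rₐ = 895.9 Mm = 8.959 × 10^8 m
rₐ − rₚ = 8.116 × 10^8 m
rₐ + rₚ = 9.802 × 10^8 m
e = (rₐ − rₚ)/(rₐ + rₚ) = 0.827994

Final answer: e = 0.828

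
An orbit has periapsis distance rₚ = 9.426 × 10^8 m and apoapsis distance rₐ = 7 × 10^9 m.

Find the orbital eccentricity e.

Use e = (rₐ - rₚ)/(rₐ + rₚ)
rₚ = 9.426 × 10^8 m
rₐ = 7 × 10^9 m
rₐ − rₚ = 6.0574 × 10^9 m
rₐ + rₚ = 7.9426 × 10^9 m
e = (rₐ − rₚ)/(rₐ + rₚ) = 0.762647

Final answer: e = 0.7626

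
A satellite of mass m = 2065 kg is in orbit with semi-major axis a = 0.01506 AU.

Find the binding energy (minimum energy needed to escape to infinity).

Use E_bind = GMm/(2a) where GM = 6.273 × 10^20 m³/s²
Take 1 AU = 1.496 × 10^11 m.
a = 0.01506 AU = 2.25298 × 10^9 m
GM = 6.273 × 10^20 m³/s²
m = 2065 kg
GMm = 6.273 × 10^20 × 2065 = 1.29537 × 10^24 m³·kg/s²
2a = 4.50595 × 10^9 m
E_bind = GMm/(2a) = 2.87481 × 10^14 J ≈ 287.5 TJ

Final answer: 287.5 TJ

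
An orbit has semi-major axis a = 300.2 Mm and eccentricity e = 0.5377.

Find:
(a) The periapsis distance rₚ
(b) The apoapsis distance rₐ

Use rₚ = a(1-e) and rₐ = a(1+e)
a = 300.2 Mm = 3.002 × 10^8 m
e = 0.5377:  1 − e = 0.4623,  1 + e = 1.5377
(a) rₚ = a(1 − e) = 3.002 × 10^8 m × 0.4623 = 1.38782 × 10^8 m ≈ 138.8 Mm
(b) rₐ = a(1 + e) = 3.002 × 10^8 m × 1.5377 = 4.61618 × 10^8 m ≈ 461.6 Mm

Final answer:
(a) rₚ = 138.8 Mm
(b) rₐ = 461.6 Mm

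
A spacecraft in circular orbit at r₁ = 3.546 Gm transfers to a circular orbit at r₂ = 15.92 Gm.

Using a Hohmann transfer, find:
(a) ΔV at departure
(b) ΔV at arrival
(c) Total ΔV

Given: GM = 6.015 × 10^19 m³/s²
r₁ = 3.546 Gm = 3.546 × 10^9 m
r₂ = 15.92 Gm = 1.592 × 10^10 m
GM = 6.015 × 10^19 m³/s²
Transfer ellipse: a_t = (r₁ + r₂)/2 = 9.733 × 10^9 m
Circular speed at r₁: v₁ = √(GM/r₁) = 130241 m/s
Transfer speed at r₁ (periapsis): v₁ₜ = √(GM(2/r₁ − 1/a_t)) = 166570 m/s
(a) ΔV₁ = v₁ₜ − v₁ = 36328.7 m/s ≈ 36.33 km/s
Circular speed at r₂: v₂ = √(GM/r₂) = 61467.6 m/s
Transfer speed at r₂ (apoapsis): v₂ₜ = √(GM(2/r₂ − 1/a_t)) = 37101.6 m/s
(b) ΔV₂ = v₂ − v₂ₜ = 24366 m/s ≈ 24.37 km/s
(c) ΔV_total = ΔV₁ + ΔV₂ = 60694.8 m/s ≈ 60.69 km/s

Final answer:
(a) ΔV₁ = 36.33 km/s
(b) ΔV₂ = 24.37 km/s
(c) ΔV_total = 60.69 km/s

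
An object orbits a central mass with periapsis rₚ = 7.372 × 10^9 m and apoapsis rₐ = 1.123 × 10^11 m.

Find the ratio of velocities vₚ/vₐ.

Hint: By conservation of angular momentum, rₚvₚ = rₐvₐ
rₚ = 7.372 × 10^9 m
rₐ = 1.123 × 10^11 m
rₚvₚ = rₐvₐ  ⇒  vₚ/vₐ = rₐ/rₚ
vₚ/vₐ = (1.123 × 10^11) / (7.372 × 10^9) = 15.2333

Final answer: vₚ/vₐ = 15.23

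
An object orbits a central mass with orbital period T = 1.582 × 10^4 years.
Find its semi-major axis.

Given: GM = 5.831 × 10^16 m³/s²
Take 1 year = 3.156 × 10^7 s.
T = 1.582 × 10^4 years = 4.99279 × 10^11 s
GM = 5.831 × 10^16 m³/s²
Kepler's third law: a³ = GM T² / (4π²)
T² = 2.4928 × 10^23 s²
a³ = (5.831 × 10^16) × (2.4928 × 10^23) / (4π²) = 3.68189 × 10^38 m³
a = (a³)^(1/3) = 7.16732 × 10^12 m ≈ 7.167 × 10^12 m

Final answer: 7.167 × 10^12 m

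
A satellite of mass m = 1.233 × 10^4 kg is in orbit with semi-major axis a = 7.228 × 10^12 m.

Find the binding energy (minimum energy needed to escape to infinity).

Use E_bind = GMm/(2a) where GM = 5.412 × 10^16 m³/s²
a = 7.228 × 10^12 m
GM = 5.412 × 10^16 m³/s²
m = 1.233 × 10^4 kg
GMm = 5.412 × 10^16 × 12330 = 6.673 × 10^20 m³·kg/s²
2a = 1.4456 × 10^13 m
E_bind = GMm/(2a) = 4.61607 × 10^7 J ≈ 46.16 MJ

Final answer: 46.16 MJ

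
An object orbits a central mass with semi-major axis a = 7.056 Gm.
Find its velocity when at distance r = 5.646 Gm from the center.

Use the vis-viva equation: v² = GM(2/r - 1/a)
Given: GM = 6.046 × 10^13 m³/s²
a = 7.056 Gm = 7.056 × 10^9 m
r = 5.646 Gm = 5.646 × 10^9 m
GM = 6.046 × 10^13 m³/s²
2/r − 1/a = 3.54233 × 10^-10 − 1.41723 × 10^-10 = 2.1251 × 10^-10 m⁻¹
v² = GM (2/r − 1/a) = 12848.3 m²/s²
v = 113.351 m/s ≈ 113.4 m/s

Final answer: 113.4 m/s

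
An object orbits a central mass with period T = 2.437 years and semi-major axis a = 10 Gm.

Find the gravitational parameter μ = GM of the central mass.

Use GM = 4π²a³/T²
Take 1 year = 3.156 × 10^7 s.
T = 2.437 years = 7.69117 × 10^7 s
a = 10 Gm = 1 × 10^10 m
a³ = 1 × 10^30 m³
T² = 5.91541 × 10^15 s²
GM = 4π² × (1 × 10^30) / (5.91541 × 10^15) = 6.67382 × 10^15 m³/s²
GM ≈ 6.674 × 10^15 m³/s²

Final answer: GM = 6.674 × 10^15 m³/s²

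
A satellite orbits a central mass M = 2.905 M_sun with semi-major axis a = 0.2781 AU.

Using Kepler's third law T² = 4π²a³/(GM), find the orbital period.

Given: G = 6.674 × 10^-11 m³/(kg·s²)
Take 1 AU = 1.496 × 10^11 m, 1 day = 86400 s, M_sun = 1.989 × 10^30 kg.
M = 2.905 M_sun = 5.77804 × 10^30 kg
GM = G × M = 6.674 × 10^-11 × 5.77804 × 10^30 = 3.85627 × 10^20 m³/s²
a = 0.2781 AU = 4.16038 × 10^10 m
a³ = 7.20108 × 10^31 m³
T = 2π √(a³/GM) = 2π √((7.20108 × 10^31) / (3.85627 × 10^20)) = 2π × 432131 s
T = 2.71516 × 10^6 s ≈ 31.43 days

Final answer: 31.43 days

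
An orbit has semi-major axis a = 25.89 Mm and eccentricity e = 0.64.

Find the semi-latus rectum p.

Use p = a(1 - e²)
a = 25.89 Mm = 2.589 × 10^7 m
e = 0.64,  e² = 0.4096,  1 − e² = 0.5904
p = a(1 − e²) = 2.589 × 10^7 m × 0.5904 = 1.52855 × 10^7 m ≈ 15.29 Mm

Final answer: p = 15.29 Mm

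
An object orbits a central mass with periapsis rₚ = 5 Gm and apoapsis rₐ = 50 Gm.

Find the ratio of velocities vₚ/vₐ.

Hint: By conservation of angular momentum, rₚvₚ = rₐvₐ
rₚ = 5 Gm = 5 × 10^9 m
rₐ = 50 Gm = 5 × 10^10 m
rₚvₚ = rₐvₐ  ⇒  vₚ/vₐ = rₐ/rₚ
vₚ/vₐ = (5 × 10^10) / (5 × 10^9) = 10

Final answer: vₚ/vₐ = 10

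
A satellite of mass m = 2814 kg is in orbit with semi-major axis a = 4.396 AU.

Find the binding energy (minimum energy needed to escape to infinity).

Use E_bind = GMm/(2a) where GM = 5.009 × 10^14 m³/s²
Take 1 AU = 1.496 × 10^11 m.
a = 4.396 AU = 6.57642 × 10^11 m
GM = 5.009 × 10^14 m³/s²
m = 2814 kg
GMm = 5.009 × 10^14 × 2814 = 1.40953 × 10^18 m³·kg/s²
2a = 1.31528 × 10^12 m
E_bind = GMm/(2a) = 1.07166 × 10^6 J ≈ 1.072 MJ

Final answer: 1.072 MJ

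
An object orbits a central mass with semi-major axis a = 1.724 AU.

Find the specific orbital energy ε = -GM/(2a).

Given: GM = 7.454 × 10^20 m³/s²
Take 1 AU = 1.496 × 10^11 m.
a = 1.724 AU = 2.5791 × 10^11 m
GM = 7.454 × 10^20 m³/s²
2a = 5.15821 × 10^11 m
ε = −GM/(2a) = -1.44508 × 10^9 J/kg ≈ -1.445 GJ/kg

Final answer: -1.445 GJ/kg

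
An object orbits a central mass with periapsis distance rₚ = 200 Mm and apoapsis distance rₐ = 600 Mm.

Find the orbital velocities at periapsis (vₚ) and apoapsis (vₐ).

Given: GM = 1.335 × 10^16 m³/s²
rₚ = 200 Mm = 2 × 10^8 m
rₐ = 600 Mm = 6 × 10^8 m
GM = 1.335 × 10^16 m³/s²
a = (rₚ + rₐ)/2 = 4 × 10^8 m
Vis-viva: v² = GM (2/r − 1/a)
vₚ² = 1.335 × 10^16 × (1 × 10^-8 − 2.5 × 10^-9) = 1.00125 × 10^8 m²/s²
vₚ = 10006.2 m/s ≈ 10.01 km/s
vₐ² = 1.335 × 10^16 × (3.33333 × 10^-9 − 2.5 × 10^-9) = 1.1125 × 10^7 m²/s²
vₐ = 3335.42 m/s ≈ 3.335 km/s

Final answer: vₚ = 10.01 km/s, vₐ = 3.335 km/s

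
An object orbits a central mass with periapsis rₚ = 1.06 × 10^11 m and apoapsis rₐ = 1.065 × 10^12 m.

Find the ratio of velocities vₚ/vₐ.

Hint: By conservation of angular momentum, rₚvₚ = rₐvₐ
rₚ = 1.06 × 10^11 m
rₐ = 1.065 × 10^12 m
rₚvₚ = rₐvₐ  ⇒  vₚ/vₐ = rₐ/rₚ
vₚ/vₐ = (1.065 × 10^12) / (1.06 × 10^11) = 10.0472

Final answer: vₚ/vₐ = 10.05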